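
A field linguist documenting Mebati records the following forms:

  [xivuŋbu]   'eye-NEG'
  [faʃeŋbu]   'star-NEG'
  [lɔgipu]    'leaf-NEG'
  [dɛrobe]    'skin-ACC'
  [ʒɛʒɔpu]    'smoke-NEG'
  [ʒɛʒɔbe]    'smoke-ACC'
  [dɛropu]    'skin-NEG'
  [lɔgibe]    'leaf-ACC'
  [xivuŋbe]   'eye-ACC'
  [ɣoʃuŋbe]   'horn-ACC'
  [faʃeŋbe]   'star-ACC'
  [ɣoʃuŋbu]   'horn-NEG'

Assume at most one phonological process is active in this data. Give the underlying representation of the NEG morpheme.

/-pu/

The NEG suffix surfaces as [-bu] and [-pu], depending on the final segment of the stem.
The ACC suffix, which begins with [b], is invariant after every stem; so [b] is not altered by any rule here.
The NEG suffix is therefore /-pu/ underlyingly, with post-nasal voicing: voiceless stops become voiced after a nasal.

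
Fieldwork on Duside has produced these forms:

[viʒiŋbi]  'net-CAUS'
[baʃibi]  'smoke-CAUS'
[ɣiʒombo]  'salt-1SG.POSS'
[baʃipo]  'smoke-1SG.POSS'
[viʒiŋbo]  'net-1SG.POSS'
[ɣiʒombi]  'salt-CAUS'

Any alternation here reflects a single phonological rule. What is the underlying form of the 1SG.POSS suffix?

The 1SG.POSS morpheme has two allomorphs, [-bo] and [-po].
By contrast the CAUS suffix keeps its initial [b] throughout — that segment must be underlying.
The 1SG.POSS suffix is therefore /-po/ underlyingly, with post-nasal voicing: voiceless stops become voiced after a nasal.

/-po/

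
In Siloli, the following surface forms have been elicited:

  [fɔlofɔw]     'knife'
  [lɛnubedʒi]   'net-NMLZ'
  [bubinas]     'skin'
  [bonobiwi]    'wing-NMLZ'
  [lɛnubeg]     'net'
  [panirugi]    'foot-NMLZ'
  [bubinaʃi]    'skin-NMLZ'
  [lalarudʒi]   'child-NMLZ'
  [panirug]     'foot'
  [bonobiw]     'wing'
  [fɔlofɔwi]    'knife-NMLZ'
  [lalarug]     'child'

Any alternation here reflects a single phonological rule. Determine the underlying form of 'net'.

In [lɛnubedʒi] and [lɛnubeg] the final segment of 'net' alternates: [dʒ] ~ [g].
But 'foot' keeps [g] in both environments ([panirugi], [panirug]), so there is no rule changing /g/ to [dʒ] before the NMLZ suffix.
So /dʒ/ is underlying, and a rule of depalatalization — palato-alveolar /dʒ/ and /ʃ/ become [g] and [s] when no front vowel follows — gives [g].

/lɛnubedʒ/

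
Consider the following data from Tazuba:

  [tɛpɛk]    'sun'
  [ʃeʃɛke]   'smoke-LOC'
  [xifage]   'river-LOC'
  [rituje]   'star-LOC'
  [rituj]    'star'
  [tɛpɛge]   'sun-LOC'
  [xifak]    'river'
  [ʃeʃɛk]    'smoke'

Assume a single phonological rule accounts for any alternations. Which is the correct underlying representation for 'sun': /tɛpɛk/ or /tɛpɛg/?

/tɛpɛg/

In [tɛpɛk] and [tɛpɛge] the final segment of 'sun' alternates: [k] ~ [g].
The stem 'smoke' ([ʃeʃɛk], [ʃeʃɛke]) shows [k] unchanged in both environments, so [k] cannot be basic with [g] derived before the LOC suffix.
The underlying segment must be /g/; voiced obstruents become voiceless word-finally, yielding [k] there.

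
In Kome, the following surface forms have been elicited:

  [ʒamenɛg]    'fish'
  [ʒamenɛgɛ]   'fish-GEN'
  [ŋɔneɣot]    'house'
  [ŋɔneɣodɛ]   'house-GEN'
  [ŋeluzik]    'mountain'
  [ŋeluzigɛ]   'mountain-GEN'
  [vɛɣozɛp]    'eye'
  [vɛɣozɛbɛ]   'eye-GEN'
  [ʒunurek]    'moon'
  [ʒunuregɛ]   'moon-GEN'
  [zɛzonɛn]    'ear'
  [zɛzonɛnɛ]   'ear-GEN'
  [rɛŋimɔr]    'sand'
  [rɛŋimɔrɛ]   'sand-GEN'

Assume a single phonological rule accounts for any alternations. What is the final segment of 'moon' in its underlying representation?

The stem for 'moon' ends in [k] in [ʒunurek] but [g] in [ʒunuregɛ].
The stem 'fish' ([ʒamenɛg], [ʒamenɛgɛ]) shows [g] unchanged in both environments, so [g] cannot be basic with [k] derived in isolation.
The alternation reflects intervocalic voicing: voiceless stops become voiced between vowels. /k/ is underlying.

/k/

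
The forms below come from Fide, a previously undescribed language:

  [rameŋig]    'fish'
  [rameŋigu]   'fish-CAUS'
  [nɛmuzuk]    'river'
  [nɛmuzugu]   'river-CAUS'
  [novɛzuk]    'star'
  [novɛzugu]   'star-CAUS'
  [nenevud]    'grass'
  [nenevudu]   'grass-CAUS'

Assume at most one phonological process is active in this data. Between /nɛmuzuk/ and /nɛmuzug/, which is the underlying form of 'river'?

In [nɛmuzuk] and [nɛmuzugu] the final segment of 'river' alternates: [k] ~ [g].
If /g/ were underlying and a rule turned it into [k] in isolation, 'fish' would also alternate; but it has [g] in both [rameŋig] and [rameŋigu].
The alternation reflects intervocalic voicing: voiceless stops become voiced between vowels. /k/ is underlying.

/nɛmuzuk/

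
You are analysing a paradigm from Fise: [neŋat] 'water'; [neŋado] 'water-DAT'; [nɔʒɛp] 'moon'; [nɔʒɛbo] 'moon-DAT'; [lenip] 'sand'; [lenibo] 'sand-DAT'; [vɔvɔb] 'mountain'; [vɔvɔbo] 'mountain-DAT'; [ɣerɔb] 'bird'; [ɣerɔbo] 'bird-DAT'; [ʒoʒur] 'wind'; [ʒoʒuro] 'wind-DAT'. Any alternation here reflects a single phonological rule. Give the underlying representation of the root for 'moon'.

/nɔʒɛp/

The root 'moon' surfaces as [nɔʒɛp] and [nɔʒɛbo], with a stem-final [p] ~ [b] alternation.
The stem 'bird' ([ɣerɔb], [ɣerɔbo]) shows [b] unchanged in both environments, so [b] cannot be basic with [p] derived in isolation.
The alternation reflects intervocalic voicing: voiceless stops become voiced between vowels. /p/ is underlying.
Hence 'moon' is /nɔʒɛp/ underlyingly.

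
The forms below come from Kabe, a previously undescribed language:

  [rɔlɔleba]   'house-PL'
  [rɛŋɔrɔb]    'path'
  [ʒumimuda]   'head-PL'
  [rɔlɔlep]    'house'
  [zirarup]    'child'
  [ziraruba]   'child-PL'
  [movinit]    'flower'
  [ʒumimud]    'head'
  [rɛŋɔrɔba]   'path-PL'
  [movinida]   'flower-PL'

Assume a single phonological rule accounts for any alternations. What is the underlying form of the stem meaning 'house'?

/rɔlɔlep/

'house' shows [p] ~ [b] at the end of the stem ([rɔlɔlep] vs [rɔlɔleba]).
Compare 'path', with invariant [b] in [rɛŋɔrɔb] and [rɛŋɔrɔba]: an analysis with underlying /b/ and a rule producing [p] in isolation would wrongly predict alternation here too.
The alternation reflects intervocalic voicing: voiceless stops become voiced between vowels. /p/ is underlying.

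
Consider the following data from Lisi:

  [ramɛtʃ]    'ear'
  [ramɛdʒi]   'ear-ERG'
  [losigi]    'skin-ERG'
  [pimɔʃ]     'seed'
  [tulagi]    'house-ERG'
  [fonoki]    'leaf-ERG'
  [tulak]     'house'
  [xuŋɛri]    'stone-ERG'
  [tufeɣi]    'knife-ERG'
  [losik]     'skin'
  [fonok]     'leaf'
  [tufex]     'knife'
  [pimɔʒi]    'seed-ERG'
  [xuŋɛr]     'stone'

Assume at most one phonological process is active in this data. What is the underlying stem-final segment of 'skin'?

'skin' shows [g] ~ [k] at the end of the stem ([losigi] vs [losik]).
The stem 'leaf' ([fonoki], [fonok]) shows [k] unchanged in both environments, so [k] cannot be basic with [g] derived before the ERG suffix.
The underlying segment must be /g/; voiced obstruents become voiceless word-finally, yielding [k] there.

/g/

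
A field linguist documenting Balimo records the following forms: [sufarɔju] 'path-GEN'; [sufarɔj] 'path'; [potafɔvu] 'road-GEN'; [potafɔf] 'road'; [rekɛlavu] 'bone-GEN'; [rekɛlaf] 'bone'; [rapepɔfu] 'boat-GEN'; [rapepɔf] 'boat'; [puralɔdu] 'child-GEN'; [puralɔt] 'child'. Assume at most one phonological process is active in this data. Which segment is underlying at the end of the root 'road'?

/v/

'road' shows [v] ~ [f] at the end of the stem ([potafɔvu] vs [potafɔf]).
Compare 'boat', with invariant [f] in [rapepɔfu] and [rapepɔf]: an analysis with underlying /f/ and a rule producing [v] before the GEN suffix would wrongly predict alternation here too.
So /v/ is underlying, and a rule of word-final obstruent devoicing — voiced obstruents become voiceless word-finally — gives [f].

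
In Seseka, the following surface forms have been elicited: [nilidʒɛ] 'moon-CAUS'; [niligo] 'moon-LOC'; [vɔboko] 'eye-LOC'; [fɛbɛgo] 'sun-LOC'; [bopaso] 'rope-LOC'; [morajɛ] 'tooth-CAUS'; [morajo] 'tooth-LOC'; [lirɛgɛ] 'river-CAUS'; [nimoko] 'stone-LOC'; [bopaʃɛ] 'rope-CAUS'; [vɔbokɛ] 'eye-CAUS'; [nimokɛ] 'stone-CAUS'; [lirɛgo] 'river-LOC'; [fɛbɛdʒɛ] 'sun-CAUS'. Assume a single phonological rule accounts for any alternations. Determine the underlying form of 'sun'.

/fɛbɛdʒ/

'sun' shows [dʒ] ~ [g] at the end of the stem ([fɛbɛdʒɛ] vs [fɛbɛgo]).
But 'river' keeps [g] in both environments ([lirɛgɛ], [lirɛgo]), so there is no rule changing /g/ to [dʒ] before the CAUS suffix.
Therefore /dʒ/ is basic and [g] is derived by depalatalization (palato-alveolar /dʒ/ and /ʃ/ become [g] and [s] when no front vowel follows).
The underlying form of 'sun' is therefore /fɛbɛdʒ/.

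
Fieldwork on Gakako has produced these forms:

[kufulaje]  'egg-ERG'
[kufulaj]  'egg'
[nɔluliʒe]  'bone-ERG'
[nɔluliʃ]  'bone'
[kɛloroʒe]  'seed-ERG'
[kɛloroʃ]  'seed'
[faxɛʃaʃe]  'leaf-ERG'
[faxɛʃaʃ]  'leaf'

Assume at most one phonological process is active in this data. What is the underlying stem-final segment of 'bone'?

The root 'bone' surfaces as [nɔluliʒe] and [nɔluliʃ], with a stem-final [ʒ] ~ [ʃ] alternation.
If /ʃ/ were underlying and a rule turned it into [ʒ] before the ERG suffix, 'leaf' would also alternate; but it has [ʃ] in both [faxɛʃaʃe] and [faxɛʃaʃ].
Therefore /ʒ/ is basic and [ʃ] is derived by word-final obstruent devoicing (voiced obstruents become voiceless word-finally).

/ʒ/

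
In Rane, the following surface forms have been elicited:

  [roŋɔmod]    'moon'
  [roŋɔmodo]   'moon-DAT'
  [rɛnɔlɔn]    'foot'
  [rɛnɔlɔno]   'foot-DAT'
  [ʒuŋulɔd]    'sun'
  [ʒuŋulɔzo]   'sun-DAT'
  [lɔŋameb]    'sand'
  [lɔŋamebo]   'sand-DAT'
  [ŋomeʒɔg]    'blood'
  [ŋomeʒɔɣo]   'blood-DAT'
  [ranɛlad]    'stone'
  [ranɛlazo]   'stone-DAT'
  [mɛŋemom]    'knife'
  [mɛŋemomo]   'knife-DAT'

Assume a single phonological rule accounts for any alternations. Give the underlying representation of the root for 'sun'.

The root 'sun' surfaces as [ʒuŋulɔd] and [ʒuŋulɔzo], with a stem-final [d] ~ [z] alternation.
The stem 'moon' ([roŋɔmod], [roŋɔmodo]) shows [d] unchanged in both environments, so [d] cannot be basic with [z] derived before the DAT suffix.
The alternation reflects word-final hardening: voiced fricatives become stops word-finally. /z/ is underlying.
Hence 'sun' is /ʒuŋulɔz/ underlyingly.

/ʒuŋulɔz/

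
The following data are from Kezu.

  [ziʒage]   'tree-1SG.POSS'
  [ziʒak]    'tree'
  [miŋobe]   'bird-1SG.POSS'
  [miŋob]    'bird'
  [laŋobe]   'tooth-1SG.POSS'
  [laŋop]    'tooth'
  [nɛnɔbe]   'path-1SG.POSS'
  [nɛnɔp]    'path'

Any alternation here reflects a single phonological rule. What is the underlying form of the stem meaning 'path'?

The stem for 'path' ends in [b] in [nɛnɔbe] but [p] in [nɛnɔp].
Compare 'bird', with invariant [b] in [miŋobe] and [miŋob]: an analysis with underlying /b/ and a rule producing [p] in isolation would wrongly predict alternation here too.
Therefore /p/ is basic and [b] is derived by intervocalic voicing (voiceless stops become voiced between vowels).
So 'path' = /nɛnɔp/.

/nɛnɔp/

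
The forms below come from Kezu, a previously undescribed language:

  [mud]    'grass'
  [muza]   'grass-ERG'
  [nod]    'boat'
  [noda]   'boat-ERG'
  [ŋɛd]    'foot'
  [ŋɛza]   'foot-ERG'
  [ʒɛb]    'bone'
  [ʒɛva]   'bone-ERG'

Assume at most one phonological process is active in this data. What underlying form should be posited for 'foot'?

/ŋɛz/

'foot' shows [d] ~ [z] at the end of the stem ([ŋɛd] vs [ŋɛza]).
Compare 'boat', with invariant [d] in [nod] and [noda]: an analysis with underlying /d/ and a rule producing [z] before the ERG suffix would wrongly predict alternation here too.
So /z/ is underlying, and a rule of word-final hardening — voiced fricatives become stops word-finally — gives [d].
Hence 'foot' is /ŋɛz/ underlyingly.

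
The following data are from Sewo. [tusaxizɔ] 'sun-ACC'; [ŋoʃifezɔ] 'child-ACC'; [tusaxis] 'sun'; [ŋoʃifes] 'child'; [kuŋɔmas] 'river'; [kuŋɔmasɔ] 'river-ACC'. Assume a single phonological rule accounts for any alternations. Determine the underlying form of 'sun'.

In [tusaxis] and [tusaxizɔ] the final segment of 'sun' alternates: [s] ~ [z].
The stem 'river' ([kuŋɔmas], [kuŋɔmasɔ]) shows [s] unchanged in both environments, so [s] cannot be basic with [z] derived before the ACC suffix.
The alternation reflects word-final obstruent devoicing: voiced obstruents become voiceless word-finally. /z/ is underlying.
So 'sun' = /tusaxiz/.

/tusaxiz/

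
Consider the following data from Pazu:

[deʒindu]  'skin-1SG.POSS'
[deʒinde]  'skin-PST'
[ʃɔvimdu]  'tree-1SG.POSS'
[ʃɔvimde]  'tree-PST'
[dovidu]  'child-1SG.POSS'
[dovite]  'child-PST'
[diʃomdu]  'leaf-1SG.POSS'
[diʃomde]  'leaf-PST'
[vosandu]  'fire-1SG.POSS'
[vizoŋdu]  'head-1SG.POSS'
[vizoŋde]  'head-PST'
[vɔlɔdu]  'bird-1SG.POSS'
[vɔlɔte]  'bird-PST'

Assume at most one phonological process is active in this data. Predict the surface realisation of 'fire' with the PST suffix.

The PST suffix surfaces as [-de] and [-te], depending on the final segment of the stem.
The 1SG.POSS suffix, which begins with [d], is invariant after every stem; so [d] is not altered by any rule here.
So the underlying form is /-te/, and voiceless stops become voiced after a nasal.
After 'fire', which ends in a nasal, the suffix surfaces as [-de], giving [vosande].

[vosande]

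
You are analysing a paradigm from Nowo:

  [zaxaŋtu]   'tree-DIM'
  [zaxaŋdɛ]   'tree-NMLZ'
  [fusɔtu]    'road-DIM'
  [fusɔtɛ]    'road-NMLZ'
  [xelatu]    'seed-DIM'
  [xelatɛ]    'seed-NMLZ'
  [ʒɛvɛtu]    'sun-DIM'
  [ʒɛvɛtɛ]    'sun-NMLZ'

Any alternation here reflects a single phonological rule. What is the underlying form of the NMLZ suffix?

The NMLZ suffix surfaces as [-dɛ] and [-tɛ], depending on the final segment of the stem.
The DIM suffix, which begins with [t], is invariant after every stem; so [t] is not altered by any rule here.
The NMLZ suffix is therefore /-dɛ/ underlyingly, with post-vocalic devoicing: voiced stops become voiceless after a vowel.

/-dɛ/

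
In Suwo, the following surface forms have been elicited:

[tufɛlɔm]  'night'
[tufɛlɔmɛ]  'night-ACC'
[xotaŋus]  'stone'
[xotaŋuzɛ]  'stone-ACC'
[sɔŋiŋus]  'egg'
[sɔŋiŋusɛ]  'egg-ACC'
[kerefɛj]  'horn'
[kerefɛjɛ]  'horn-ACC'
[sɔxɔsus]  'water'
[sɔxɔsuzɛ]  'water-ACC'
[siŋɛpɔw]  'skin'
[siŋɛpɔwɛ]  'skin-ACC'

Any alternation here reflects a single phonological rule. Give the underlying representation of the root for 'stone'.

/xotaŋuz/

In [xotaŋus] and [xotaŋuzɛ] the final segment of 'stone' alternates: [s] ~ [z].
The stem 'egg' ([sɔŋiŋus], [sɔŋiŋusɛ]) shows [s] unchanged in both environments, so [s] cannot be basic with [z] derived before the ACC suffix.
The underlying segment must be /z/; voiced obstruents become voiceless word-finally, yielding [s] there.
The underlying form of 'stone' is therefore /xotaŋuz/.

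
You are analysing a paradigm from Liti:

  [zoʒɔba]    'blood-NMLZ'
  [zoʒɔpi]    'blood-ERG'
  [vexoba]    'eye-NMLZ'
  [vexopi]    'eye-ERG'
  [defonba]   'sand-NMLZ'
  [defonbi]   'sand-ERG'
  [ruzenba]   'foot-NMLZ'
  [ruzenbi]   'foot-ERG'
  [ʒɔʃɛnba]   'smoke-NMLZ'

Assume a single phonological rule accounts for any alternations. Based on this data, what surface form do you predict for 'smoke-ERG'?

[ʒɔʃɛnbi]

The ERG morpheme has two allomorphs, [-bi] and [-pi].
The NMLZ suffix, which begins with [b], is invariant after every stem; so [b] is not altered by any rule here.
The ERG suffix is therefore /-pi/ underlyingly, with post-nasal voicing: voiceless stops become voiced after a nasal.
After 'smoke', which ends in a nasal, the suffix surfaces as [-bi], giving [ʒɔʃɛnbi].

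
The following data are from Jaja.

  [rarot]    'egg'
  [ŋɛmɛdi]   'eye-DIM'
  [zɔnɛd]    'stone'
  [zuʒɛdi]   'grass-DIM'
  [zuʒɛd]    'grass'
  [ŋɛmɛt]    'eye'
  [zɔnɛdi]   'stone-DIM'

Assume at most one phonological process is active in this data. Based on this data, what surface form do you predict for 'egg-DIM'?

The stem for 'eye' ends in [d] in [ŋɛmɛdi] but [t] in [ŋɛmɛt].
If /d/ were underlying and a rule turned it into [t] in isolation, 'grass' would also alternate; but it has [d] in both [zuʒɛdi] and [zuʒɛd].
The alternation reflects intervocalic voicing: voiceless stops become voiced between vowels. /t/ is underlying.
From [rarot] the stem 'egg' is /rarot/; between vowels this yields [rarodi].

[rarodi]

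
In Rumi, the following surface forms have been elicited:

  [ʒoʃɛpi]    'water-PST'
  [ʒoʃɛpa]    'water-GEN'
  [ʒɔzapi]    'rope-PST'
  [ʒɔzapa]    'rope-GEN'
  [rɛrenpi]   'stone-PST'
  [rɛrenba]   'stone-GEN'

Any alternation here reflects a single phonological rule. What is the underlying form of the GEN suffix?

/-ba/

The GEN suffix surfaces as [-ba] and [-pa], depending on the final segment of the stem.
By contrast the PST suffix keeps its initial [p] throughout — that segment must be underlying.
The GEN suffix is therefore /-ba/ underlyingly, with post-vocalic devoicing: voiced stops become voiceless after a vowel.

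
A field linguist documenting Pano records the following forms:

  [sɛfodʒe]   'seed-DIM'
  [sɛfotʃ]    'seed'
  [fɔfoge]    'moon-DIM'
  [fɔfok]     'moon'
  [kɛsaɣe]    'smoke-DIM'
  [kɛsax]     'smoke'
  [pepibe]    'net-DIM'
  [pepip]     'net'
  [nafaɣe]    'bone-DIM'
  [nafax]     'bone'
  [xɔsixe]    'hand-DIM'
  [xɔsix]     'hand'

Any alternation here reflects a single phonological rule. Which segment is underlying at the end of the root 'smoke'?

/ɣ/

The root 'smoke' surfaces as [kɛsaɣe] and [kɛsax], with a stem-final [ɣ] ~ [x] alternation.
The stem 'hand' ([xɔsixe], [xɔsix]) shows [x] unchanged in both environments, so [x] cannot be basic with [ɣ] derived before the DIM suffix.
So /ɣ/ is underlying, and a rule of word-final obstruent devoicing — voiced obstruents become voiceless word-finally — gives [x].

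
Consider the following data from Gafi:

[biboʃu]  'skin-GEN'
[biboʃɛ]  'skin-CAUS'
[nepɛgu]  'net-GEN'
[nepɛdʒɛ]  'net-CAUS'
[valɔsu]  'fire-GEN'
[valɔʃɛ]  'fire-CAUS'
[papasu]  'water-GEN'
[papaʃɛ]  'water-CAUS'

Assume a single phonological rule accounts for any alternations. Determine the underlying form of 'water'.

/papas/

In [papasu] and [papaʃɛ] the final segment of 'water' alternates: [s] ~ [ʃ].
But 'skin' keeps [ʃ] in both environments ([biboʃu], [biboʃɛ]), so there is no rule changing /ʃ/ to [s] before the GEN suffix.
The underlying segment must be /s/; /g/ and /s/ become palato-alveolar [dʒ] and [ʃ] before a front vowel, yielding [ʃ] there.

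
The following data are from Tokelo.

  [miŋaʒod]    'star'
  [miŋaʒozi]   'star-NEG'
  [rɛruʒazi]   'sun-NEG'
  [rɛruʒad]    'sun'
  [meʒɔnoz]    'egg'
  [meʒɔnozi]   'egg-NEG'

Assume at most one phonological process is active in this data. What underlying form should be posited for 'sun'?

In [rɛruʒad] and [rɛruʒazi] the final segment of 'sun' alternates: [d] ~ [z].
If /z/ were underlying and a rule turned it into [d] in isolation, 'egg' would also alternate; but it has [z] in both [meʒɔnoz] and [meʒɔnozi].
The underlying segment must be /d/; voiced stops become fricatives between vowels, yielding [z] there.

/rɛruʒad/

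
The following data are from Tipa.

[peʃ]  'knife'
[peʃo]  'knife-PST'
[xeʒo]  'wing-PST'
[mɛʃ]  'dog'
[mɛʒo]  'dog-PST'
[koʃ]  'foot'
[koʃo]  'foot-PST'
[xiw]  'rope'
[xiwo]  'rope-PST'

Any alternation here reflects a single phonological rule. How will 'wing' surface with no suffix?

The root 'dog' surfaces as [mɛʃ] and [mɛʒo], with a stem-final [ʃ] ~ [ʒ] alternation.
Compare 'knife', with invariant [ʃ] in [peʃ] and [peʃo]: an analysis with underlying /ʃ/ and a rule producing [ʒ] before the PST suffix would wrongly predict alternation here too.
So /ʒ/ is underlying, and a rule of word-final obstruent devoicing — voiced obstruents become voiceless word-finally — gives [ʃ].
From [xeʒo] the stem 'wing' is /xeʒ/; word-finally this yields [xeʃ].

[xeʃ]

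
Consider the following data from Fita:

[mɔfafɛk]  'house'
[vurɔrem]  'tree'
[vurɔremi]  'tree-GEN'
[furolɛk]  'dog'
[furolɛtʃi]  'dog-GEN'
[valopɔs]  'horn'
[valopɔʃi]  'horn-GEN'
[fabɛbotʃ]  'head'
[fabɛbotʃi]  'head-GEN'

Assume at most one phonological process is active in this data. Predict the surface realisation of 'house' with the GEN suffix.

The root 'dog' surfaces as [furolɛk] and [furolɛtʃi], with a stem-final [k] ~ [tʃ] alternation.
Compare 'head', with invariant [tʃ] in [fabɛbotʃ] and [fabɛbotʃi]: an analysis with underlying /tʃ/ and a rule producing [k] in isolation would wrongly predict alternation here too.
Therefore /k/ is basic and [tʃ] is derived by palatalization before a front vowel (/k/ and /s/ become palato-alveolar [tʃ] and [ʃ] before a front vowel).
From [mɔfafɛk] the stem 'house' is /mɔfafɛk/; before a front vowel this yields [mɔfafɛtʃi].

[mɔfafɛtʃi]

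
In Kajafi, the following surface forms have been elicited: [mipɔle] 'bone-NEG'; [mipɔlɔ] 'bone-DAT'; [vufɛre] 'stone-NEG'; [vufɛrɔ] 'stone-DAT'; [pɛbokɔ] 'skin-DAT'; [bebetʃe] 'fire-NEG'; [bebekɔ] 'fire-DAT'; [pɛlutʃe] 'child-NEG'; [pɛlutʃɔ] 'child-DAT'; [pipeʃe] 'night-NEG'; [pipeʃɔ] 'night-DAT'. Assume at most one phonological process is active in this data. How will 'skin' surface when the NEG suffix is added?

The root 'fire' surfaces as [bebetʃe] and [bebekɔ], with a stem-final [tʃ] ~ [k] alternation.
The stem 'child' ([pɛlutʃe], [pɛlutʃɔ]) shows [tʃ] unchanged in both environments, so [tʃ] cannot be basic with [k] derived before the DAT suffix.
So /k/ is underlying, and a rule of palatalization before a front vowel — /k/ becomes palato-alveolar [tʃ] before a front vowel — gives [tʃ].
The one attested form of 'skin', [pɛbokɔ], shows underlying /pɛbok/. Applying the same rule before a front vowel gives [pɛbotʃe].

[pɛbotʃe]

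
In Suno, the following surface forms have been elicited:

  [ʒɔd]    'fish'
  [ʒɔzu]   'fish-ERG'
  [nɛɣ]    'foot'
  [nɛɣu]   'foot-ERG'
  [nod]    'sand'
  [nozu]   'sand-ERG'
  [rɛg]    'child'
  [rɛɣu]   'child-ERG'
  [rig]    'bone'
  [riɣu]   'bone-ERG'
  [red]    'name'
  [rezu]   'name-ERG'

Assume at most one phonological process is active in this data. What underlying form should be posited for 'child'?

In [rɛg] and [rɛɣu] the final segment of 'child' alternates: [g] ~ [ɣ].
If /ɣ/ were underlying and a rule turned it into [g] in isolation, 'foot' would also alternate; but it has [ɣ] in both [nɛɣ] and [nɛɣu].
The underlying segment must be /g/; voiced stops become fricatives between vowels, yielding [ɣ] there.
So 'child' = /rɛg/.

/rɛg/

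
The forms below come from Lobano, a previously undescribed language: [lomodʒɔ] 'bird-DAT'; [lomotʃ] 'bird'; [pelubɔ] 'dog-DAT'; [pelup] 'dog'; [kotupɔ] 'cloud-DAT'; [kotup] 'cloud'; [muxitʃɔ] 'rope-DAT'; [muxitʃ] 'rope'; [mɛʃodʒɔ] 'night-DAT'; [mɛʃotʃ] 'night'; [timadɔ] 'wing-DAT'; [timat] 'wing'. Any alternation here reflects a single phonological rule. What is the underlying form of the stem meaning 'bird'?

The root 'bird' surfaces as [lomodʒɔ] and [lomotʃ], with a stem-final [dʒ] ~ [tʃ] alternation.
Compare 'rope', with invariant [tʃ] in [muxitʃɔ] and [muxitʃ]: an analysis with underlying /tʃ/ and a rule producing [dʒ] before the DAT suffix would wrongly predict alternation here too.
The underlying segment must be /dʒ/; voiced obstruents become voiceless word-finally, yielding [tʃ] there.
The underlying form of 'bird' is therefore /lomodʒ/.

/lomodʒ/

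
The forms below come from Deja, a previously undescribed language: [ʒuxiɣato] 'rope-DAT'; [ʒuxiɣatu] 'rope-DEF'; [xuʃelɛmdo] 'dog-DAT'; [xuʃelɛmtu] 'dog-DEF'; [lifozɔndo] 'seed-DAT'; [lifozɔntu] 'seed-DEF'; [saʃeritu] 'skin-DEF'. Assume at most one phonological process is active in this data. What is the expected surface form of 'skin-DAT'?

The DAT suffix surfaces as [-do] and [-to], depending on the final segment of the stem.
The DEF suffix, which begins with [t], is invariant after every stem; so [t] is not altered by any rule here.
So the underlying form is /-do/, and voiced stops become voiceless after a vowel.
After 'skin', which ends in a vowel, the suffix surfaces as [-to], giving [saʃerito].

[saʃerito]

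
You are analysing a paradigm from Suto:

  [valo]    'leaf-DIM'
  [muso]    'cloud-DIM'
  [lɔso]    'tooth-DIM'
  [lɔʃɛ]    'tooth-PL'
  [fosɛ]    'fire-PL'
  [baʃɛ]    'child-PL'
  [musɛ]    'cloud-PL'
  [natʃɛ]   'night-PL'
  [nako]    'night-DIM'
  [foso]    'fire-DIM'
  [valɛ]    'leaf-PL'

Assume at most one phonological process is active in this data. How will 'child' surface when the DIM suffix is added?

'tooth' shows [s] ~ [ʃ] at the end of the stem ([lɔso] vs [lɔʃɛ]).
But 'cloud' keeps [s] in both environments ([muso], [musɛ]), so there is no rule changing /s/ to [ʃ] before the PL suffix.
So /ʃ/ is underlying, and a rule of depalatalization — palato-alveolar /tʃ/ and /ʃ/ become [k] and [s] when no front vowel follows — gives [s].
The one attested form of 'child', [baʃɛ], shows underlying /baʃ/. Applying the same rule when no front vowel follows gives [baso].

[baso]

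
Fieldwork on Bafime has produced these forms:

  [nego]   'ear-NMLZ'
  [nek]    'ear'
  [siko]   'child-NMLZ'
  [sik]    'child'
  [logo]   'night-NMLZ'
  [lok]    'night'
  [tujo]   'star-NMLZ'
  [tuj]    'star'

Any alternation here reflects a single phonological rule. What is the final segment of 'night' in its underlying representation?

/g/

'night' shows [g] ~ [k] at the end of the stem ([logo] vs [lok]).
Compare 'child', with invariant [k] in [siko] and [sik]: an analysis with underlying /k/ and a rule producing [g] before the NMLZ suffix would wrongly predict alternation here too.
Therefore /g/ is basic and [k] is derived by word-final obstruent devoicing (voiced obstruents become voiceless word-finally).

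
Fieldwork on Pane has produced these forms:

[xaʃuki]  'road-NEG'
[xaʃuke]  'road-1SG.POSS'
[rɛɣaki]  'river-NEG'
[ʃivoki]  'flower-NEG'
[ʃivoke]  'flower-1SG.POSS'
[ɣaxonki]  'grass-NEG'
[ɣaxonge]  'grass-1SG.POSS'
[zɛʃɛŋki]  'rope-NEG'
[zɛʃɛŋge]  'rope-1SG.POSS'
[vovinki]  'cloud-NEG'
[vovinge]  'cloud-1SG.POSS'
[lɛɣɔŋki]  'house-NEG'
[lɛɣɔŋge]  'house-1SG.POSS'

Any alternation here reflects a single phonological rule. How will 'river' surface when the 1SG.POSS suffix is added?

[rɛɣake]

The 1SG.POSS morpheme has two allomorphs, [-ge] and [-ke].
By contrast the NEG suffix keeps its initial [k] throughout — that segment must be underlying.
So the underlying form is /-ge/, and voiced stops become voiceless after a vowel.
After 'river', which ends in a vowel, the suffix surfaces as [-ke], giving [rɛɣake].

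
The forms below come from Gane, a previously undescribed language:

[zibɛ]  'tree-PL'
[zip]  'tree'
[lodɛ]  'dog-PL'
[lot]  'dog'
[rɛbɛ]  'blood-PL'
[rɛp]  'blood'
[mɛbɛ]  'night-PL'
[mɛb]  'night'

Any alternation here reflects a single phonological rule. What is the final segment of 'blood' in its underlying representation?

/p/

The stem for 'blood' ends in [b] in [rɛbɛ] but [p] in [rɛp].
Compare 'night', with invariant [b] in [mɛbɛ] and [mɛb]: an analysis with underlying /b/ and a rule producing [p] in isolation would wrongly predict alternation here too.
So /p/ is underlying, and a rule of intervocalic voicing — voiceless stops become voiced between vowels — gives [b].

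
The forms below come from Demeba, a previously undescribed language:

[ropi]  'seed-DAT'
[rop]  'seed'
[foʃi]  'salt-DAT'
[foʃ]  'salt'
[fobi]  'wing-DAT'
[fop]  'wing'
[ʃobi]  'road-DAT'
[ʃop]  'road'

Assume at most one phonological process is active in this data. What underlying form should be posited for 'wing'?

/fob/

'wing' shows [b] ~ [p] at the end of the stem ([fobi] vs [fop]).
The stem 'seed' ([ropi], [rop]) shows [p] unchanged in both environments, so [p] cannot be basic with [b] derived before the DAT suffix.
The alternation reflects word-final obstruent devoicing: voiced obstruents become voiceless word-finally. /b/ is underlying.
Hence 'wing' is /fob/ underlyingly.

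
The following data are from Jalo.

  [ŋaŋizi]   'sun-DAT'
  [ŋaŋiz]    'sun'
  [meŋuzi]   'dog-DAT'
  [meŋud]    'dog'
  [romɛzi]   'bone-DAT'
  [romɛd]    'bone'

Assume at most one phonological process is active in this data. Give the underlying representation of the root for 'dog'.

/meŋud/

The stem for 'dog' ends in [z] in [meŋuzi] but [d] in [meŋud].
If /z/ were underlying and a rule turned it into [d] in isolation, 'sun' would also alternate; but it has [z] in both [ŋaŋizi] and [ŋaŋiz].
The underlying segment must be /d/; voiced stops become fricatives between vowels, yielding [z] there.
The underlying form of 'dog' is therefore /meŋud/.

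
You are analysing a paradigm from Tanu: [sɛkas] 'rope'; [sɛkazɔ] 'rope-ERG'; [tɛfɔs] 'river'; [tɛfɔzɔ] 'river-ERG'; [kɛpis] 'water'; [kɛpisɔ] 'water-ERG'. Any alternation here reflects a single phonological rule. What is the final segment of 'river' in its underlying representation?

In [tɛfɔs] and [tɛfɔzɔ] the final segment of 'river' alternates: [s] ~ [z].
If /s/ were underlying and a rule turned it into [z] before the ERG suffix, 'water' would also alternate; but it has [s] in both [kɛpis] and [kɛpisɔ].
The underlying segment must be /z/; voiced obstruents become voiceless word-finally, yielding [s] there.

/z/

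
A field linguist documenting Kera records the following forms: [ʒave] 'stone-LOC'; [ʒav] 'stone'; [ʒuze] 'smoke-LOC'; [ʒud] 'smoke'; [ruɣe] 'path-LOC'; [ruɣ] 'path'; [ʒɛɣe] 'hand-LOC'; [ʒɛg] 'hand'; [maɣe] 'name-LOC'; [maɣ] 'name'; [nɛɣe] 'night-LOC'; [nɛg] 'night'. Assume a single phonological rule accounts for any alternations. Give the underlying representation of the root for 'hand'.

/ʒɛg/

In [ʒɛɣe] and [ʒɛg] the final segment of 'hand' alternates: [ɣ] ~ [g].
If /ɣ/ were underlying and a rule turned it into [g] in isolation, 'path' would also alternate; but it has [ɣ] in both [ruɣe] and [ruɣ].
The alternation reflects intervocalic spirantization: voiced stops become fricatives between vowels. /g/ is underlying.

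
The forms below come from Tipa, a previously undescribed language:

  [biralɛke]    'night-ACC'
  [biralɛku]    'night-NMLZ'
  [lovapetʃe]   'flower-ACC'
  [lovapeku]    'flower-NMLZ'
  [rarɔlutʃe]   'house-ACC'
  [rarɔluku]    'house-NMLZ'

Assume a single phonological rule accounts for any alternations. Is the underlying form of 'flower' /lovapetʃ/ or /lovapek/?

The stem for 'flower' ends in [tʃ] in [lovapetʃe] but [k] in [lovapeku].
Compare 'night', with invariant [k] in [biralɛke] and [biralɛku]: an analysis with underlying /k/ and a rule producing [tʃ] before the ACC suffix would wrongly predict alternation here too.
The underlying segment must be /tʃ/; palato-alveolar /tʃ/ becomes [k] when no front vowel follows, yielding [k] there.

/lovapetʃ/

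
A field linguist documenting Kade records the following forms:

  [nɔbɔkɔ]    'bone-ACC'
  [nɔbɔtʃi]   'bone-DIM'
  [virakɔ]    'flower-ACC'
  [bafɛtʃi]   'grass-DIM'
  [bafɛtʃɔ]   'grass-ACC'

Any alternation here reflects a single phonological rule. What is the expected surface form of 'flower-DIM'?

[viratʃi]

'bone' shows [k] ~ [tʃ] at the end of the stem ([nɔbɔkɔ] vs [nɔbɔtʃi]).
The stem 'grass' ([bafɛtʃɔ], [bafɛtʃi]) shows [tʃ] unchanged in both environments, so [tʃ] cannot be basic with [k] derived before the ACC suffix.
The alternation reflects palatalization before a front vowel: /k/ becomes palato-alveolar [tʃ] before a front vowel. /k/ is underlying.
From [virakɔ] the stem 'flower' is /virak/; before a front vowel this yields [viratʃi].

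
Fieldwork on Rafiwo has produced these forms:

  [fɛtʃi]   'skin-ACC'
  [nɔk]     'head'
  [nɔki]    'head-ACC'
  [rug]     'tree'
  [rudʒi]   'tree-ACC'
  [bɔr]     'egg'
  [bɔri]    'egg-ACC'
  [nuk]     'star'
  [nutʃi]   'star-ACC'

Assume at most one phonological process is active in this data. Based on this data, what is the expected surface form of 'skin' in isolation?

[fɛk]

In [nuk] and [nutʃi] the final segment of 'star' alternates: [k] ~ [tʃ].
The stem 'head' ([nɔk], [nɔki]) shows [k] unchanged in both environments, so [k] cannot be basic with [tʃ] derived before the ACC suffix.
Therefore /tʃ/ is basic and [k] is derived by depalatalization (palato-alveolar /tʃ/ and /dʒ/ become [k] and [g] when no front vowel follows).
The one attested form of 'skin', [fɛtʃi], shows underlying /fɛtʃ/. Applying the same rule when no front vowel follows gives [fɛk].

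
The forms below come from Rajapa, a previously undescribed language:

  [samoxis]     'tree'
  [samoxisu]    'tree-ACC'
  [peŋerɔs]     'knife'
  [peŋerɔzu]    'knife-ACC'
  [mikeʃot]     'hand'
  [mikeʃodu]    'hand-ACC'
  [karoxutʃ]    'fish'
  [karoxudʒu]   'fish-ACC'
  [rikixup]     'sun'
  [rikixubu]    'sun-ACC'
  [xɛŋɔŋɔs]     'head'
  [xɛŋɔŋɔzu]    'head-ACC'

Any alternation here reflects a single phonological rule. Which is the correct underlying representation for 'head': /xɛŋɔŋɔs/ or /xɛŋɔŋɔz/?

/xɛŋɔŋɔz/

In [xɛŋɔŋɔs] and [xɛŋɔŋɔzu] the final segment of 'head' alternates: [s] ~ [z].
But 'tree' keeps [s] in both environments ([samoxis], [samoxisu]), so there is no rule changing /s/ to [z] before the ACC suffix.
The underlying segment must be /z/; voiced obstruents become voiceless word-finally, yielding [s] there.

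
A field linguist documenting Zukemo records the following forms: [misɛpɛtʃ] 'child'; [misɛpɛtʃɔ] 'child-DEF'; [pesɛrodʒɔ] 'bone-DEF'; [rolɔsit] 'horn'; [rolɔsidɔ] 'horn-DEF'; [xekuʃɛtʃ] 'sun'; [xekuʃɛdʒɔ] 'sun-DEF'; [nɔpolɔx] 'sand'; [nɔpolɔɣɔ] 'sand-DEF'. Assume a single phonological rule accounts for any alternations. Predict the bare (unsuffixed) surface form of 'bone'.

[pesɛrotʃ]

'sun' shows [tʃ] ~ [dʒ] at the end of the stem ([xekuʃɛtʃ] vs [xekuʃɛdʒɔ]).
Compare 'child', with invariant [tʃ] in [misɛpɛtʃ] and [misɛpɛtʃɔ]: an analysis with underlying /tʃ/ and a rule producing [dʒ] before the DEF suffix would wrongly predict alternation here too.
The alternation reflects word-final obstruent devoicing: voiced obstruents become voiceless word-finally. /dʒ/ is underlying.
From [pesɛrodʒɔ] the stem 'bone' is /pesɛrodʒ/; word-finally this yields [pesɛrotʃ].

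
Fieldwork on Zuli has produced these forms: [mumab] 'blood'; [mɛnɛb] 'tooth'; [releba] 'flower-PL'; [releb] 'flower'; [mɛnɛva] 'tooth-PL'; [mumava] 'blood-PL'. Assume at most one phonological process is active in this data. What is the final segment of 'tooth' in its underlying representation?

'tooth' shows [v] ~ [b] at the end of the stem ([mɛnɛva] vs [mɛnɛb]).
But 'flower' keeps [b] in both environments ([releba], [releb]), so there is no rule changing /b/ to [v] before the PL suffix.
The alternation reflects word-final hardening: voiced fricatives become stops word-finally. /v/ is underlying.

/v/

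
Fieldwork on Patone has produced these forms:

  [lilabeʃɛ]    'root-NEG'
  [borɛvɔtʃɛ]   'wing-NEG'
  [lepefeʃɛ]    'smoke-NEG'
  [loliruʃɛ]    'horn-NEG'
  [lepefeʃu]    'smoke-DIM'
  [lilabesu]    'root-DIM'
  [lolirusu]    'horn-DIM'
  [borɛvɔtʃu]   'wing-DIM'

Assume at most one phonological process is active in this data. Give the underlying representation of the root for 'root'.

/lilabes/

The stem for 'root' ends in [s] in [lilabesu] but [ʃ] in [lilabeʃɛ].
But 'smoke' keeps [ʃ] in both environments ([lepefeʃu], [lepefeʃɛ]), so there is no rule changing /ʃ/ to [s] before the DIM suffix.
The underlying segment must be /s/; /s/ becomes palato-alveolar [ʃ] before a front vowel, yielding [ʃ] there.
Hence 'root' is /lilabes/ underlyingly.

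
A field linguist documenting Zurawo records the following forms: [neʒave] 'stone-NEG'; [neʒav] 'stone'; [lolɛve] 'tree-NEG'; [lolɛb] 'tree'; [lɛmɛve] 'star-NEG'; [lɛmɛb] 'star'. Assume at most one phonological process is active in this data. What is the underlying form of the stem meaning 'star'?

'star' shows [v] ~ [b] at the end of the stem ([lɛmɛve] vs [lɛmɛb]).
Compare 'stone', with invariant [v] in [neʒave] and [neʒav]: an analysis with underlying /v/ and a rule producing [b] in isolation would wrongly predict alternation here too.
So /b/ is underlying, and a rule of intervocalic spirantization — voiced stops become fricatives between vowels — gives [v].
Hence 'star' is /lɛmɛb/ underlyingly.

/lɛmɛb/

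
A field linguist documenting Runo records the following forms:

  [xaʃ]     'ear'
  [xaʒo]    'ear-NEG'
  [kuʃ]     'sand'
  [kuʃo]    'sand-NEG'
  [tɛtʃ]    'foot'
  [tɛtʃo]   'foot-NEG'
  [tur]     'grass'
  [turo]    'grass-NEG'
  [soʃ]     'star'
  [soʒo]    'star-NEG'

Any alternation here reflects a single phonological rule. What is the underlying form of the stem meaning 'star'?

/soʒ/

The root 'star' surfaces as [soʃ] and [soʒo], with a stem-final [ʃ] ~ [ʒ] alternation.
Compare 'sand', with invariant [ʃ] in [kuʃ] and [kuʃo]: an analysis with underlying /ʃ/ and a rule producing [ʒ] before the NEG suffix would wrongly predict alternation here too.
Therefore /ʒ/ is basic and [ʃ] is derived by word-final obstruent devoicing (voiced obstruents become voiceless word-finally).
The underlying form of 'star' is therefore /soʒ/.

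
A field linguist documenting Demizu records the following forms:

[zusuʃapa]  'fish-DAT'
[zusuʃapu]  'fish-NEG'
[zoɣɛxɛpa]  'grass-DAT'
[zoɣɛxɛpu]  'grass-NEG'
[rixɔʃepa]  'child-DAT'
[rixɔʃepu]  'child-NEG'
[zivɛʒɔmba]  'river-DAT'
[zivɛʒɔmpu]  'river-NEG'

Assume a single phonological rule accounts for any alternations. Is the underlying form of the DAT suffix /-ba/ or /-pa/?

/-ba/

The DAT morpheme has two allomorphs, [-ba] and [-pa].
By contrast the NEG suffix keeps its initial [p] throughout — that segment must be underlying.
The DAT suffix is therefore /-ba/ underlyingly, with post-vocalic devoicing: voiced stops become voiceless after a vowel.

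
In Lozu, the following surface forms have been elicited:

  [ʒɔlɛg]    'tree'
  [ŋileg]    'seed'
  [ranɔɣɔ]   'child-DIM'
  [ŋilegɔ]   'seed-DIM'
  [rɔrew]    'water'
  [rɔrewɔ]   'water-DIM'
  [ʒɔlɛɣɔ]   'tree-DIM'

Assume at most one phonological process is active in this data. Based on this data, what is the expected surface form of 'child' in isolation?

In [ʒɔlɛg] and [ʒɔlɛɣɔ] the final segment of 'tree' alternates: [g] ~ [ɣ].
Compare 'seed', with invariant [g] in [ŋileg] and [ŋilegɔ]: an analysis with underlying /g/ and a rule producing [ɣ] before the DIM suffix would wrongly predict alternation here too.
So /ɣ/ is underlying, and a rule of word-final hardening — voiced fricatives become stops word-finally — gives [g].
From [ranɔɣɔ] the stem 'child' is /ranɔɣ/; word-finally this yields [ranɔg].

[ranɔg]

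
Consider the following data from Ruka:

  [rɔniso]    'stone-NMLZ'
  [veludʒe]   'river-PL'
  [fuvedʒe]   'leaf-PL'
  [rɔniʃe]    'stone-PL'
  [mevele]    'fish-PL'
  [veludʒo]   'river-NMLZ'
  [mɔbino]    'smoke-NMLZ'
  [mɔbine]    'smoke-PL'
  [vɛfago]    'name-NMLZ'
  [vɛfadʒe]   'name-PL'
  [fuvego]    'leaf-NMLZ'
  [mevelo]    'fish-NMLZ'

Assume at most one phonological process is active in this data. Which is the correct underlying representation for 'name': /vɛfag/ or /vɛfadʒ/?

/vɛfag/

The stem for 'name' ends in [dʒ] in [vɛfadʒe] but [g] in [vɛfago].
But 'river' keeps [dʒ] in both environments ([veludʒe], [veludʒo]), so there is no rule changing /dʒ/ to [g] before the NMLZ suffix.
The underlying segment must be /g/; /g/ and /s/ become palato-alveolar [dʒ] and [ʃ] before a front vowel, yielding [dʒ] there.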